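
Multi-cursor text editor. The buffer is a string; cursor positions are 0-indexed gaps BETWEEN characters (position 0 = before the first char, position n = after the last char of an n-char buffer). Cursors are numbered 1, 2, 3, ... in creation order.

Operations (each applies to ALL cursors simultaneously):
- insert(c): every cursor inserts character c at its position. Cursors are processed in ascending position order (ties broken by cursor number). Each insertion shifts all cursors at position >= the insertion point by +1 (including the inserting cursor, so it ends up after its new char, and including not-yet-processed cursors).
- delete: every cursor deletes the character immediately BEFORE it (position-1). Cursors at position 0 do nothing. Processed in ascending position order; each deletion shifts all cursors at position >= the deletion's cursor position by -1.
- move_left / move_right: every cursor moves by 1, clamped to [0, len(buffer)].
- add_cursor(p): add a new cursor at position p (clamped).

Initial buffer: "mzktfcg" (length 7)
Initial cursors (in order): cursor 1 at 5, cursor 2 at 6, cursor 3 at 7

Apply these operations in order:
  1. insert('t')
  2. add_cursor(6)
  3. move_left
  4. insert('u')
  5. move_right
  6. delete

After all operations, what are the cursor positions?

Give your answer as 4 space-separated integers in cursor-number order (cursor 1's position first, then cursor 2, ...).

After op 1 (insert('t')): buffer="mzktftctgt" (len 10), cursors c1@6 c2@8 c3@10, authorship .....1.2.3
After op 2 (add_cursor(6)): buffer="mzktftctgt" (len 10), cursors c1@6 c4@6 c2@8 c3@10, authorship .....1.2.3
After op 3 (move_left): buffer="mzktftctgt" (len 10), cursors c1@5 c4@5 c2@7 c3@9, authorship .....1.2.3
After op 4 (insert('u')): buffer="mzktfuutcutgut" (len 14), cursors c1@7 c4@7 c2@10 c3@13, authorship .....141.22.33
After op 5 (move_right): buffer="mzktfuutcutgut" (len 14), cursors c1@8 c4@8 c2@11 c3@14, authorship .....141.22.33
After op 6 (delete): buffer="mzktfucugu" (len 10), cursors c1@6 c4@6 c2@8 c3@10, authorship .....1.2.3

Answer: 6 8 10 6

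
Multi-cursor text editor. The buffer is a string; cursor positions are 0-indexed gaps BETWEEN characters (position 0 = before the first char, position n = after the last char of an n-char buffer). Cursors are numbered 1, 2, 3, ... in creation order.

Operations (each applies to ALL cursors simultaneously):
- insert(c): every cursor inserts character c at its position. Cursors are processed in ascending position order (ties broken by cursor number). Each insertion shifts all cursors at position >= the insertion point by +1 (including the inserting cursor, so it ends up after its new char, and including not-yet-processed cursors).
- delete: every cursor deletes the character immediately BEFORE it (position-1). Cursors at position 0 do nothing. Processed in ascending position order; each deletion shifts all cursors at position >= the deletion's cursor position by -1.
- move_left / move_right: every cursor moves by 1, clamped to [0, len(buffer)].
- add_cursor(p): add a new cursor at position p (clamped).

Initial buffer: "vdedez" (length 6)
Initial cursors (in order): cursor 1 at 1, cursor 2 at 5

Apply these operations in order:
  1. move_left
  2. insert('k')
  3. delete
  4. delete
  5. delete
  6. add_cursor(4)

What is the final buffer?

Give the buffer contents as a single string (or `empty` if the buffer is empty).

Answer: vdez

Derivation:
After op 1 (move_left): buffer="vdedez" (len 6), cursors c1@0 c2@4, authorship ......
After op 2 (insert('k')): buffer="kvdedkez" (len 8), cursors c1@1 c2@6, authorship 1....2..
After op 3 (delete): buffer="vdedez" (len 6), cursors c1@0 c2@4, authorship ......
After op 4 (delete): buffer="vdeez" (len 5), cursors c1@0 c2@3, authorship .....
After op 5 (delete): buffer="vdez" (len 4), cursors c1@0 c2@2, authorship ....
After op 6 (add_cursor(4)): buffer="vdez" (len 4), cursors c1@0 c2@2 c3@4, authorship ....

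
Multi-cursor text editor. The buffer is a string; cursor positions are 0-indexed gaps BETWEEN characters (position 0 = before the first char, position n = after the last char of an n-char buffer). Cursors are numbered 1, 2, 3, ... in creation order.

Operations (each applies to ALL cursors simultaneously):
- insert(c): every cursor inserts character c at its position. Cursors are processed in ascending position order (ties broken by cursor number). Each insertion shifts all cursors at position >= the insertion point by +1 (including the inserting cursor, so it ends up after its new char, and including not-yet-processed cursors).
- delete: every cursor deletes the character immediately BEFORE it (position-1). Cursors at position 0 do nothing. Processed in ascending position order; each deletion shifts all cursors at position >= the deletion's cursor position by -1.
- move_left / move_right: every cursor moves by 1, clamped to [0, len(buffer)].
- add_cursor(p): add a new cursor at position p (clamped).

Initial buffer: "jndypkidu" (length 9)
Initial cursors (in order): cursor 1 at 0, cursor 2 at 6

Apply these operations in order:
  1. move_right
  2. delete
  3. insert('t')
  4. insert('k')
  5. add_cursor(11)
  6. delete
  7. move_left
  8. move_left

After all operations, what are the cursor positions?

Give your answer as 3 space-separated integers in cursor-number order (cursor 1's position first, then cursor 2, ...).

Answer: 0 5 6

Derivation:
After op 1 (move_right): buffer="jndypkidu" (len 9), cursors c1@1 c2@7, authorship .........
After op 2 (delete): buffer="ndypkdu" (len 7), cursors c1@0 c2@5, authorship .......
After op 3 (insert('t')): buffer="tndypktdu" (len 9), cursors c1@1 c2@7, authorship 1.....2..
After op 4 (insert('k')): buffer="tkndypktkdu" (len 11), cursors c1@2 c2@9, authorship 11.....22..
After op 5 (add_cursor(11)): buffer="tkndypktkdu" (len 11), cursors c1@2 c2@9 c3@11, authorship 11.....22..
After op 6 (delete): buffer="tndypktd" (len 8), cursors c1@1 c2@7 c3@8, authorship 1.....2.
After op 7 (move_left): buffer="tndypktd" (len 8), cursors c1@0 c2@6 c3@7, authorship 1.....2.
After op 8 (move_left): buffer="tndypktd" (len 8), cursors c1@0 c2@5 c3@6, authorship 1.....2.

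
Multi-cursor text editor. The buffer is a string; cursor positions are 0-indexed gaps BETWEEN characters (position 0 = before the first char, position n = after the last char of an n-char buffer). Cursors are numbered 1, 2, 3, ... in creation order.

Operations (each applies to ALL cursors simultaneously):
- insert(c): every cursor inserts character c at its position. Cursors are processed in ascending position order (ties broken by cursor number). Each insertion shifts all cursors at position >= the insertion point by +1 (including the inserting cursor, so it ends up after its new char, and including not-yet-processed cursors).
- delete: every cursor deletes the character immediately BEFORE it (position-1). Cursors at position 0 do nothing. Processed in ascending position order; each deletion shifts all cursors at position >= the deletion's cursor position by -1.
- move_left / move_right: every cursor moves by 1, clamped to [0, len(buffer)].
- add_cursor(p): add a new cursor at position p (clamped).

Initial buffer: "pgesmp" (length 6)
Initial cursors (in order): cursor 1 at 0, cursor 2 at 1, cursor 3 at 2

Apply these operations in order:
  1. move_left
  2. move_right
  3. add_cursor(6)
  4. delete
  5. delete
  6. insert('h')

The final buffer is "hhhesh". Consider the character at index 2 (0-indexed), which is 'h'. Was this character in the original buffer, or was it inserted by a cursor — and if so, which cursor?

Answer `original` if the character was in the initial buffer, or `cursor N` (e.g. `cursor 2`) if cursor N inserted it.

After op 1 (move_left): buffer="pgesmp" (len 6), cursors c1@0 c2@0 c3@1, authorship ......
After op 2 (move_right): buffer="pgesmp" (len 6), cursors c1@1 c2@1 c3@2, authorship ......
After op 3 (add_cursor(6)): buffer="pgesmp" (len 6), cursors c1@1 c2@1 c3@2 c4@6, authorship ......
After op 4 (delete): buffer="esm" (len 3), cursors c1@0 c2@0 c3@0 c4@3, authorship ...
After op 5 (delete): buffer="es" (len 2), cursors c1@0 c2@0 c3@0 c4@2, authorship ..
After op 6 (insert('h')): buffer="hhhesh" (len 6), cursors c1@3 c2@3 c3@3 c4@6, authorship 123..4
Authorship (.=original, N=cursor N): 1 2 3 . . 4
Index 2: author = 3

Answer: cursor 3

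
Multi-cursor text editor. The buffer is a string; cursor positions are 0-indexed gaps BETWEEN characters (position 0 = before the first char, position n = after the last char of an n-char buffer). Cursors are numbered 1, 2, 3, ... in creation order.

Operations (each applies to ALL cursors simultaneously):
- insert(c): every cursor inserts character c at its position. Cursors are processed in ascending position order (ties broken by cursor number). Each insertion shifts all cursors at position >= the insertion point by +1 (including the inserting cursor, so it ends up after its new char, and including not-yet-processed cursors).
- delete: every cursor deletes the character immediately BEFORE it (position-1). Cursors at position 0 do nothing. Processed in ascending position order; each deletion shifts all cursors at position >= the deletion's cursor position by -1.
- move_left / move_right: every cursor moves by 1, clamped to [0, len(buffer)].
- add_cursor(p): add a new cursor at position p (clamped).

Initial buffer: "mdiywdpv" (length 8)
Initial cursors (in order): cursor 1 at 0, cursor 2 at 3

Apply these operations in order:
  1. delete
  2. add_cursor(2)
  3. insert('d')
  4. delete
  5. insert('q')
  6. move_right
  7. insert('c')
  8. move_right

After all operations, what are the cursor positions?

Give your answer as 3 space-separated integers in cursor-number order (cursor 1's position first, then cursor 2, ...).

After op 1 (delete): buffer="mdywdpv" (len 7), cursors c1@0 c2@2, authorship .......
After op 2 (add_cursor(2)): buffer="mdywdpv" (len 7), cursors c1@0 c2@2 c3@2, authorship .......
After op 3 (insert('d')): buffer="dmdddywdpv" (len 10), cursors c1@1 c2@5 c3@5, authorship 1..23.....
After op 4 (delete): buffer="mdywdpv" (len 7), cursors c1@0 c2@2 c3@2, authorship .......
After op 5 (insert('q')): buffer="qmdqqywdpv" (len 10), cursors c1@1 c2@5 c3@5, authorship 1..23.....
After op 6 (move_right): buffer="qmdqqywdpv" (len 10), cursors c1@2 c2@6 c3@6, authorship 1..23.....
After op 7 (insert('c')): buffer="qmcdqqyccwdpv" (len 13), cursors c1@3 c2@9 c3@9, authorship 1.1.23.23....
After op 8 (move_right): buffer="qmcdqqyccwdpv" (len 13), cursors c1@4 c2@10 c3@10, authorship 1.1.23.23....

Answer: 4 10 10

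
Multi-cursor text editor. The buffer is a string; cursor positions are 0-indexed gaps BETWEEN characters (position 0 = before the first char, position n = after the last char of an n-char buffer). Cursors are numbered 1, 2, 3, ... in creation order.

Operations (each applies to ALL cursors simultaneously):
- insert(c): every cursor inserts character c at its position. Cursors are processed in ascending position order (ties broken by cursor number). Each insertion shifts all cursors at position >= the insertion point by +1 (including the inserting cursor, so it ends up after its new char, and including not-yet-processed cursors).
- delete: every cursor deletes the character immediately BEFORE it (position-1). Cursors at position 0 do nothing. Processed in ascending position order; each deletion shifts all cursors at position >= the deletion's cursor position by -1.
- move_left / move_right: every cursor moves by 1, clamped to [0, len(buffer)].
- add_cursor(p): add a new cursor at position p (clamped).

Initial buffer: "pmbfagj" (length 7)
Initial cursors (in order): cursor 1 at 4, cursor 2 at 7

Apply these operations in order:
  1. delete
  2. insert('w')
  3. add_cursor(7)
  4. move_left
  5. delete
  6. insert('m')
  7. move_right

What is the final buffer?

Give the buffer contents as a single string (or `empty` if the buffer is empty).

After op 1 (delete): buffer="pmbag" (len 5), cursors c1@3 c2@5, authorship .....
After op 2 (insert('w')): buffer="pmbwagw" (len 7), cursors c1@4 c2@7, authorship ...1..2
After op 3 (add_cursor(7)): buffer="pmbwagw" (len 7), cursors c1@4 c2@7 c3@7, authorship ...1..2
After op 4 (move_left): buffer="pmbwagw" (len 7), cursors c1@3 c2@6 c3@6, authorship ...1..2
After op 5 (delete): buffer="pmww" (len 4), cursors c1@2 c2@3 c3@3, authorship ..12
After op 6 (insert('m')): buffer="pmmwmmw" (len 7), cursors c1@3 c2@6 c3@6, authorship ..11232
After op 7 (move_right): buffer="pmmwmmw" (len 7), cursors c1@4 c2@7 c3@7, authorship ..11232

Answer: pmmwmmw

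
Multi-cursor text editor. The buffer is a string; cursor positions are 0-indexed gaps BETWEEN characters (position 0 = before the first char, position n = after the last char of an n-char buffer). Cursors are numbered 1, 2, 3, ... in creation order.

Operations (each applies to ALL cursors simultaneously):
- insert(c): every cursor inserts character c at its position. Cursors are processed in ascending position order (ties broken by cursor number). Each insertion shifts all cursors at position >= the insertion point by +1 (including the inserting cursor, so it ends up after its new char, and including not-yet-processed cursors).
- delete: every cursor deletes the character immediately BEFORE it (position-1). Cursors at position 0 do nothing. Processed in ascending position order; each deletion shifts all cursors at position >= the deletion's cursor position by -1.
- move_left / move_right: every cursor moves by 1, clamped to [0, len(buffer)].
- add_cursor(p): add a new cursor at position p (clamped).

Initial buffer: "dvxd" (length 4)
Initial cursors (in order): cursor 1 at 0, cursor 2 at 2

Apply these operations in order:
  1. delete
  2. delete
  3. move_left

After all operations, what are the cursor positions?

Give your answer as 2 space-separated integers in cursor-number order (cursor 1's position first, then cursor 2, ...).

Answer: 0 0

Derivation:
After op 1 (delete): buffer="dxd" (len 3), cursors c1@0 c2@1, authorship ...
After op 2 (delete): buffer="xd" (len 2), cursors c1@0 c2@0, authorship ..
After op 3 (move_left): buffer="xd" (len 2), cursors c1@0 c2@0, authorship ..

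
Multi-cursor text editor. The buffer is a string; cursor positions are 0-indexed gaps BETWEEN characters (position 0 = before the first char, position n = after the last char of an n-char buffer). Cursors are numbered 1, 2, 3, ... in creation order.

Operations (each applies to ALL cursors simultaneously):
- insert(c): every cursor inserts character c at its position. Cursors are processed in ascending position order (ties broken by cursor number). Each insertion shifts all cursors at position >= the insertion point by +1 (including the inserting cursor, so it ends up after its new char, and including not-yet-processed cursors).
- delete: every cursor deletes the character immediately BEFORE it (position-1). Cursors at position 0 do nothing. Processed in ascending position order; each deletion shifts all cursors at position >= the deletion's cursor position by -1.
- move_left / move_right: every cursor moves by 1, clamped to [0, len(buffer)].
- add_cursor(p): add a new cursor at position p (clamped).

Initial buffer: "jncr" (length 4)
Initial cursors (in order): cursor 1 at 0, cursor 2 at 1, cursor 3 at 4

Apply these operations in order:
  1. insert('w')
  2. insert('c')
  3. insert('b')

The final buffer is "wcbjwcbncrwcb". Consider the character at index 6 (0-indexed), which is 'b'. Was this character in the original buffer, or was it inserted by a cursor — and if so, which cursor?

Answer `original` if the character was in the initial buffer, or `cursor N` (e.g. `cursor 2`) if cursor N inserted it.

After op 1 (insert('w')): buffer="wjwncrw" (len 7), cursors c1@1 c2@3 c3@7, authorship 1.2...3
After op 2 (insert('c')): buffer="wcjwcncrwc" (len 10), cursors c1@2 c2@5 c3@10, authorship 11.22...33
After op 3 (insert('b')): buffer="wcbjwcbncrwcb" (len 13), cursors c1@3 c2@7 c3@13, authorship 111.222...333
Authorship (.=original, N=cursor N): 1 1 1 . 2 2 2 . . . 3 3 3
Index 6: author = 2

Answer: cursor 2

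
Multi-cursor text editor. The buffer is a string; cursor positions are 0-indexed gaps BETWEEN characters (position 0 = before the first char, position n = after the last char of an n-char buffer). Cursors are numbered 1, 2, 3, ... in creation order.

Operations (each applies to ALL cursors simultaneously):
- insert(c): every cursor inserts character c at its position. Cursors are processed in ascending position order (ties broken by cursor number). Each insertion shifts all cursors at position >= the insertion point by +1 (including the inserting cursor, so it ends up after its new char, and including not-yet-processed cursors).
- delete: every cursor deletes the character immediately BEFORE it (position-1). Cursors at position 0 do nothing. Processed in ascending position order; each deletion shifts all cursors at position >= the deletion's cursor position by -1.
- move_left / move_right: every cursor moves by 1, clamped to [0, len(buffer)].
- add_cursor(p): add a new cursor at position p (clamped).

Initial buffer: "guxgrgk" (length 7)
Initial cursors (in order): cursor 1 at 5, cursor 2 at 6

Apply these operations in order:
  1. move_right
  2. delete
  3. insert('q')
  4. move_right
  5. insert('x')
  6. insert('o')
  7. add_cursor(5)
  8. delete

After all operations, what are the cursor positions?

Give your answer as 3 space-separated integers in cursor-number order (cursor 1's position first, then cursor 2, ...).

After op 1 (move_right): buffer="guxgrgk" (len 7), cursors c1@6 c2@7, authorship .......
After op 2 (delete): buffer="guxgr" (len 5), cursors c1@5 c2@5, authorship .....
After op 3 (insert('q')): buffer="guxgrqq" (len 7), cursors c1@7 c2@7, authorship .....12
After op 4 (move_right): buffer="guxgrqq" (len 7), cursors c1@7 c2@7, authorship .....12
After op 5 (insert('x')): buffer="guxgrqqxx" (len 9), cursors c1@9 c2@9, authorship .....1212
After op 6 (insert('o')): buffer="guxgrqqxxoo" (len 11), cursors c1@11 c2@11, authorship .....121212
After op 7 (add_cursor(5)): buffer="guxgrqqxxoo" (len 11), cursors c3@5 c1@11 c2@11, authorship .....121212
After op 8 (delete): buffer="guxgqqxx" (len 8), cursors c3@4 c1@8 c2@8, authorship ....1212

Answer: 8 8 4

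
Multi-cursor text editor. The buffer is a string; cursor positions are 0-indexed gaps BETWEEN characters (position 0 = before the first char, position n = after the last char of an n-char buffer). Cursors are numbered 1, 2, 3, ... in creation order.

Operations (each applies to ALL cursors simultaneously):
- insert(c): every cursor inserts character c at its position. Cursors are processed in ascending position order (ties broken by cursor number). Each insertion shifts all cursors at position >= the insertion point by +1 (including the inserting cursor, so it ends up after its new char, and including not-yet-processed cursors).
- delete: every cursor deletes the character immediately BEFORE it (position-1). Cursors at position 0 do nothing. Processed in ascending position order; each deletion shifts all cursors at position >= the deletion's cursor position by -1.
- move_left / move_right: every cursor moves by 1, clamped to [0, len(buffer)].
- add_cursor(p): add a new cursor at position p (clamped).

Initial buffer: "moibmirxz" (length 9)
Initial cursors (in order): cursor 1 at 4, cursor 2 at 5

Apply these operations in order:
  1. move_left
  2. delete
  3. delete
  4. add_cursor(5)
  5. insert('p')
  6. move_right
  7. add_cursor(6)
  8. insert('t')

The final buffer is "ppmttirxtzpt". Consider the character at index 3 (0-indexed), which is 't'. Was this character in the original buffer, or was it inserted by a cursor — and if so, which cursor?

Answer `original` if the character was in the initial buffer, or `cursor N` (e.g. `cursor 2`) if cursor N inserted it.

Answer: cursor 1

Derivation:
After op 1 (move_left): buffer="moibmirxz" (len 9), cursors c1@3 c2@4, authorship .........
After op 2 (delete): buffer="momirxz" (len 7), cursors c1@2 c2@2, authorship .......
After op 3 (delete): buffer="mirxz" (len 5), cursors c1@0 c2@0, authorship .....
After op 4 (add_cursor(5)): buffer="mirxz" (len 5), cursors c1@0 c2@0 c3@5, authorship .....
After op 5 (insert('p')): buffer="ppmirxzp" (len 8), cursors c1@2 c2@2 c3@8, authorship 12.....3
After op 6 (move_right): buffer="ppmirxzp" (len 8), cursors c1@3 c2@3 c3@8, authorship 12.....3
After op 7 (add_cursor(6)): buffer="ppmirxzp" (len 8), cursors c1@3 c2@3 c4@6 c3@8, authorship 12.....3
After op 8 (insert('t')): buffer="ppmttirxtzpt" (len 12), cursors c1@5 c2@5 c4@9 c3@12, authorship 12.12...4.33
Authorship (.=original, N=cursor N): 1 2 . 1 2 . . . 4 . 3 3
Index 3: author = 1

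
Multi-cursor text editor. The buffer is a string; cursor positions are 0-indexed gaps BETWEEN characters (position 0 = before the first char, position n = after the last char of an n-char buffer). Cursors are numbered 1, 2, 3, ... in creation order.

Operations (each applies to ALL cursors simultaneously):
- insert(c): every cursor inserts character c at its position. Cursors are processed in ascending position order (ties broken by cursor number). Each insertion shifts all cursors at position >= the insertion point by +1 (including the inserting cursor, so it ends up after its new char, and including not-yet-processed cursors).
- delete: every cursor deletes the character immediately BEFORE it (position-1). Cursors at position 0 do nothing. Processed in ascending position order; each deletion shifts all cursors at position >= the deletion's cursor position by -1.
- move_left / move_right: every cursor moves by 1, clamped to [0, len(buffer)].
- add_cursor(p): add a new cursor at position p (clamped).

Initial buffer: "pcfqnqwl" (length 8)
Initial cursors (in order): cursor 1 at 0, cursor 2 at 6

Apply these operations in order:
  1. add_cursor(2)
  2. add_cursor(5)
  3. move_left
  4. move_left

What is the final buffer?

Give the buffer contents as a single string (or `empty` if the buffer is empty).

After op 1 (add_cursor(2)): buffer="pcfqnqwl" (len 8), cursors c1@0 c3@2 c2@6, authorship ........
After op 2 (add_cursor(5)): buffer="pcfqnqwl" (len 8), cursors c1@0 c3@2 c4@5 c2@6, authorship ........
After op 3 (move_left): buffer="pcfqnqwl" (len 8), cursors c1@0 c3@1 c4@4 c2@5, authorship ........
After op 4 (move_left): buffer="pcfqnqwl" (len 8), cursors c1@0 c3@0 c4@3 c2@4, authorship ........

Answer: pcfqnqwl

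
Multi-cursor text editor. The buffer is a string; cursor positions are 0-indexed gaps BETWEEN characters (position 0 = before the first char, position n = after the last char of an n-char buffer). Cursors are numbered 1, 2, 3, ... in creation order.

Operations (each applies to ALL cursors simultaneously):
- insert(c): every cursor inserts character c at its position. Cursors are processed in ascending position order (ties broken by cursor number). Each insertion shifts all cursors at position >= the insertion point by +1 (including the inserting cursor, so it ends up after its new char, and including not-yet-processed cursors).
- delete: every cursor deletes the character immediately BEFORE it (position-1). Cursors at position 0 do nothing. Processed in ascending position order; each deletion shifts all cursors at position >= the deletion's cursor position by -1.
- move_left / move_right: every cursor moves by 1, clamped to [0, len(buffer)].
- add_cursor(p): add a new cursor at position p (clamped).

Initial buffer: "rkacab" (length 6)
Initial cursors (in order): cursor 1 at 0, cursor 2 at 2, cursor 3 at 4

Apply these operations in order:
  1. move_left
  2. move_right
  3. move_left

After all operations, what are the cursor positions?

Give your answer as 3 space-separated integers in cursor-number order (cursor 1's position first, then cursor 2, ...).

Answer: 0 1 3

Derivation:
After op 1 (move_left): buffer="rkacab" (len 6), cursors c1@0 c2@1 c3@3, authorship ......
After op 2 (move_right): buffer="rkacab" (len 6), cursors c1@1 c2@2 c3@4, authorship ......
After op 3 (move_left): buffer="rkacab" (len 6), cursors c1@0 c2@1 c3@3, authorship ......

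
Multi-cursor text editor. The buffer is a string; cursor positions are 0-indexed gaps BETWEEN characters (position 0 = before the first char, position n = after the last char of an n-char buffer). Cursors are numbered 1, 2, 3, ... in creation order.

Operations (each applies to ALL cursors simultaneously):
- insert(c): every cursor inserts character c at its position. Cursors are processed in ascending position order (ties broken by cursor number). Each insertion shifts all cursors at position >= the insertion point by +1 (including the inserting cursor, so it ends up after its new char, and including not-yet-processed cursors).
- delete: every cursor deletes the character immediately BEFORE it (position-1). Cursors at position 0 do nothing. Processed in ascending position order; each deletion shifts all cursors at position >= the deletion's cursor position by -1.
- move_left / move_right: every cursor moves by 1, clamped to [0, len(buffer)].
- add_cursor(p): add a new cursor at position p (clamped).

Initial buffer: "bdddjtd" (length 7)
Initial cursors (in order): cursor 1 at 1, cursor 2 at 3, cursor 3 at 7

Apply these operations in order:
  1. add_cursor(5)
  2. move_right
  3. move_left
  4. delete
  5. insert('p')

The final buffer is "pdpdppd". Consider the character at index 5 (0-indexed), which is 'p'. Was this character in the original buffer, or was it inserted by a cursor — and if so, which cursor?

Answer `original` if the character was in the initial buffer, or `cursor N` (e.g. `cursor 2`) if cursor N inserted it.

Answer: cursor 4

Derivation:
After op 1 (add_cursor(5)): buffer="bdddjtd" (len 7), cursors c1@1 c2@3 c4@5 c3@7, authorship .......
After op 2 (move_right): buffer="bdddjtd" (len 7), cursors c1@2 c2@4 c4@6 c3@7, authorship .......
After op 3 (move_left): buffer="bdddjtd" (len 7), cursors c1@1 c2@3 c4@5 c3@6, authorship .......
After op 4 (delete): buffer="ddd" (len 3), cursors c1@0 c2@1 c3@2 c4@2, authorship ...
After op 5 (insert('p')): buffer="pdpdppd" (len 7), cursors c1@1 c2@3 c3@6 c4@6, authorship 1.2.34.
Authorship (.=original, N=cursor N): 1 . 2 . 3 4 .
Index 5: author = 4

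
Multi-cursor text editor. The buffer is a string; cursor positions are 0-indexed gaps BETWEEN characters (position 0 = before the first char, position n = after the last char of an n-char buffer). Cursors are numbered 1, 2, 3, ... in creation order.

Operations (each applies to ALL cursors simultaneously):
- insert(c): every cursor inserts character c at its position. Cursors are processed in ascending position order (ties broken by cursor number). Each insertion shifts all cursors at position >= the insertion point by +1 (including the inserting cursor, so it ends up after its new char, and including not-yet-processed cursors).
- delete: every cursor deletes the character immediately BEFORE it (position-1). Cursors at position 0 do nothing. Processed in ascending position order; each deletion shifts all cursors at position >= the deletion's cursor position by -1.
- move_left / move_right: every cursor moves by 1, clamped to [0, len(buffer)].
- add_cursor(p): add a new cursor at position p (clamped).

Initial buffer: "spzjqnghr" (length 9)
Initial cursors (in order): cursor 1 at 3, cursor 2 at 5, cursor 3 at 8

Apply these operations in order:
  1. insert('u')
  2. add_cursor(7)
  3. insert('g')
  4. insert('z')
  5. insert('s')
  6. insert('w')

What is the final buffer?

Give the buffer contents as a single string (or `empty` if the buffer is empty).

Answer: spzugzswjquggzzsswwnghugzswr

Derivation:
After op 1 (insert('u')): buffer="spzujqunghur" (len 12), cursors c1@4 c2@7 c3@11, authorship ...1..2...3.
After op 2 (add_cursor(7)): buffer="spzujqunghur" (len 12), cursors c1@4 c2@7 c4@7 c3@11, authorship ...1..2...3.
After op 3 (insert('g')): buffer="spzugjquggnghugr" (len 16), cursors c1@5 c2@10 c4@10 c3@15, authorship ...11..224...33.
After op 4 (insert('z')): buffer="spzugzjquggzznghugzr" (len 20), cursors c1@6 c2@13 c4@13 c3@19, authorship ...111..22424...333.
After op 5 (insert('s')): buffer="spzugzsjquggzzssnghugzsr" (len 24), cursors c1@7 c2@16 c4@16 c3@23, authorship ...1111..2242424...3333.
After op 6 (insert('w')): buffer="spzugzswjquggzzsswwnghugzswr" (len 28), cursors c1@8 c2@19 c4@19 c3@27, authorship ...11111..224242424...33333.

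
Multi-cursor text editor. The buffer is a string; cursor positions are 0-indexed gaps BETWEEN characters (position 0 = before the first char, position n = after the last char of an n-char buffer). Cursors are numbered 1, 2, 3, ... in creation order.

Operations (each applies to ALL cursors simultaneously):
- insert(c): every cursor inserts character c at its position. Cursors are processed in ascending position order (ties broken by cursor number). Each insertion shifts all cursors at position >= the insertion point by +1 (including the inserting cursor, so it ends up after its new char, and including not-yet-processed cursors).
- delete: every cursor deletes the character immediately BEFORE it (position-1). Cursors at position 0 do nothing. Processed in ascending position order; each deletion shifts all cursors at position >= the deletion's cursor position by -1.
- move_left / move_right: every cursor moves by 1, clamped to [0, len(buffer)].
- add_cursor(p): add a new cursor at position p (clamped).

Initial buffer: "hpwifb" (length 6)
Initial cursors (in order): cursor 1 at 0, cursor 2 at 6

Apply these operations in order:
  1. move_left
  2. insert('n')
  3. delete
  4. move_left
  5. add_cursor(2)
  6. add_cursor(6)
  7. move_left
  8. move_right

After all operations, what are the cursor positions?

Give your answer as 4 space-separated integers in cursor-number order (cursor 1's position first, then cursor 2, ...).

After op 1 (move_left): buffer="hpwifb" (len 6), cursors c1@0 c2@5, authorship ......
After op 2 (insert('n')): buffer="nhpwifnb" (len 8), cursors c1@1 c2@7, authorship 1.....2.
After op 3 (delete): buffer="hpwifb" (len 6), cursors c1@0 c2@5, authorship ......
After op 4 (move_left): buffer="hpwifb" (len 6), cursors c1@0 c2@4, authorship ......
After op 5 (add_cursor(2)): buffer="hpwifb" (len 6), cursors c1@0 c3@2 c2@4, authorship ......
After op 6 (add_cursor(6)): buffer="hpwifb" (len 6), cursors c1@0 c3@2 c2@4 c4@6, authorship ......
After op 7 (move_left): buffer="hpwifb" (len 6), cursors c1@0 c3@1 c2@3 c4@5, authorship ......
After op 8 (move_right): buffer="hpwifb" (len 6), cursors c1@1 c3@2 c2@4 c4@6, authorship ......

Answer: 1 4 2 6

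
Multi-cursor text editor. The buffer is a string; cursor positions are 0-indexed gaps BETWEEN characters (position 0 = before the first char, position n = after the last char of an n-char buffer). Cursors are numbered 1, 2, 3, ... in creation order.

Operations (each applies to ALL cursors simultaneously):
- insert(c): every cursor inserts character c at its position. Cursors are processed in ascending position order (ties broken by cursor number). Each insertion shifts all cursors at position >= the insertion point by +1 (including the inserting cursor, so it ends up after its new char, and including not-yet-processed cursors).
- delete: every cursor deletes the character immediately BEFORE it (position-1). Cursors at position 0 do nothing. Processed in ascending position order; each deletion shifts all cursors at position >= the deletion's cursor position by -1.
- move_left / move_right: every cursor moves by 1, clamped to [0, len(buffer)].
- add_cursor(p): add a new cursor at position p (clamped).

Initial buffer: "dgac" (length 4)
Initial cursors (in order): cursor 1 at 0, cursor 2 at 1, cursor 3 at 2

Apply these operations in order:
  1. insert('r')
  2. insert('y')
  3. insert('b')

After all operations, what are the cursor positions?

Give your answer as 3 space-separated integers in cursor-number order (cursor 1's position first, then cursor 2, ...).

After op 1 (insert('r')): buffer="rdrgrac" (len 7), cursors c1@1 c2@3 c3@5, authorship 1.2.3..
After op 2 (insert('y')): buffer="rydrygryac" (len 10), cursors c1@2 c2@5 c3@8, authorship 11.22.33..
After op 3 (insert('b')): buffer="rybdrybgrybac" (len 13), cursors c1@3 c2@7 c3@11, authorship 111.222.333..

Answer: 3 7 11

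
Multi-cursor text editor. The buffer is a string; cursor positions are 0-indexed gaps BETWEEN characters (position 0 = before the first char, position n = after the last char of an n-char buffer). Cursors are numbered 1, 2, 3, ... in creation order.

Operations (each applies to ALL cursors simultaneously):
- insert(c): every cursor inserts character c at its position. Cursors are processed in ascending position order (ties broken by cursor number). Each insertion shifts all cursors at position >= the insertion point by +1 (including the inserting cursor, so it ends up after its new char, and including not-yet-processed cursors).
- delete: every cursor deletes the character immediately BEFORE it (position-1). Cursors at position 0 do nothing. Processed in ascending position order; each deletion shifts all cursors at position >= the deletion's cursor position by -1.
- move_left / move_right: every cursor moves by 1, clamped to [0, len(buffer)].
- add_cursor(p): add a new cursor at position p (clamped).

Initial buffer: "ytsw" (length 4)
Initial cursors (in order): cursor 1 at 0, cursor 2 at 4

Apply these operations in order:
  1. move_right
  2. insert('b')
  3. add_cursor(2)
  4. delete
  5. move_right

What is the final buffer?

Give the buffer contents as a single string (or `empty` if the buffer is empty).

After op 1 (move_right): buffer="ytsw" (len 4), cursors c1@1 c2@4, authorship ....
After op 2 (insert('b')): buffer="ybtswb" (len 6), cursors c1@2 c2@6, authorship .1...2
After op 3 (add_cursor(2)): buffer="ybtswb" (len 6), cursors c1@2 c3@2 c2@6, authorship .1...2
After op 4 (delete): buffer="tsw" (len 3), cursors c1@0 c3@0 c2@3, authorship ...
After op 5 (move_right): buffer="tsw" (len 3), cursors c1@1 c3@1 c2@3, authorship ...

Answer: tsw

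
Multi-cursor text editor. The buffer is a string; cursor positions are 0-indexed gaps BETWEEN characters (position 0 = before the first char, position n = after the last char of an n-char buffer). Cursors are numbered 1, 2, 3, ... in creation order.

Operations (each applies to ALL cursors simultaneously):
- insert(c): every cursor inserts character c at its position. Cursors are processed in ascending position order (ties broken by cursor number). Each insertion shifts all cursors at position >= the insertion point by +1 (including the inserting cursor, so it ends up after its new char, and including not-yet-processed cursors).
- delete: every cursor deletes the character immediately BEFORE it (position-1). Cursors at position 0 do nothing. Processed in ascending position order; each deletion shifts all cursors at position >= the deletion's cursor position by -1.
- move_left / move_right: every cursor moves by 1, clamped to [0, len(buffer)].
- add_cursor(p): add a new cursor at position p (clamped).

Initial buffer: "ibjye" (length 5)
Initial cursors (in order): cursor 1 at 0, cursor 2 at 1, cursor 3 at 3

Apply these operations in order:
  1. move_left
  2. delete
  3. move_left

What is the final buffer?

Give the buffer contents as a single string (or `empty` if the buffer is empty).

Answer: ijye

Derivation:
After op 1 (move_left): buffer="ibjye" (len 5), cursors c1@0 c2@0 c3@2, authorship .....
After op 2 (delete): buffer="ijye" (len 4), cursors c1@0 c2@0 c3@1, authorship ....
After op 3 (move_left): buffer="ijye" (len 4), cursors c1@0 c2@0 c3@0, authorship ....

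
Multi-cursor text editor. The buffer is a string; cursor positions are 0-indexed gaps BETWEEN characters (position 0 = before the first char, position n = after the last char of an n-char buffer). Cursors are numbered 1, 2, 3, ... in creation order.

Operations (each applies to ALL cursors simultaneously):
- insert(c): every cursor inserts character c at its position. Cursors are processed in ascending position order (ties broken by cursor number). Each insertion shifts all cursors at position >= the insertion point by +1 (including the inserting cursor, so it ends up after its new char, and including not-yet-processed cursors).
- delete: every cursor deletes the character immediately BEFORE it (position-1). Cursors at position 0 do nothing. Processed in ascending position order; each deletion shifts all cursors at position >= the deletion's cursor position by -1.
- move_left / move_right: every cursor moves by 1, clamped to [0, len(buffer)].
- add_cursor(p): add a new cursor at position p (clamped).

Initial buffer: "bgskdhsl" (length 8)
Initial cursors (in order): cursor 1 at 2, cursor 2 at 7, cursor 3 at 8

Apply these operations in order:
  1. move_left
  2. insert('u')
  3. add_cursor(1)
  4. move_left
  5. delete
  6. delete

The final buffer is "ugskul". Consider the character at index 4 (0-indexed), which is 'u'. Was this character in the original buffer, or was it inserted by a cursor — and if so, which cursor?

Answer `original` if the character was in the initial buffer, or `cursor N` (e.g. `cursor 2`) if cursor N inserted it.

After op 1 (move_left): buffer="bgskdhsl" (len 8), cursors c1@1 c2@6 c3@7, authorship ........
After op 2 (insert('u')): buffer="bugskdhusul" (len 11), cursors c1@2 c2@8 c3@10, authorship .1.....2.3.
After op 3 (add_cursor(1)): buffer="bugskdhusul" (len 11), cursors c4@1 c1@2 c2@8 c3@10, authorship .1.....2.3.
After op 4 (move_left): buffer="bugskdhusul" (len 11), cursors c4@0 c1@1 c2@7 c3@9, authorship .1.....2.3.
After op 5 (delete): buffer="ugskduul" (len 8), cursors c1@0 c4@0 c2@5 c3@6, authorship 1....23.
After op 6 (delete): buffer="ugskul" (len 6), cursors c1@0 c4@0 c2@4 c3@4, authorship 1...3.
Authorship (.=original, N=cursor N): 1 . . . 3 .
Index 4: author = 3

Answer: cursor 3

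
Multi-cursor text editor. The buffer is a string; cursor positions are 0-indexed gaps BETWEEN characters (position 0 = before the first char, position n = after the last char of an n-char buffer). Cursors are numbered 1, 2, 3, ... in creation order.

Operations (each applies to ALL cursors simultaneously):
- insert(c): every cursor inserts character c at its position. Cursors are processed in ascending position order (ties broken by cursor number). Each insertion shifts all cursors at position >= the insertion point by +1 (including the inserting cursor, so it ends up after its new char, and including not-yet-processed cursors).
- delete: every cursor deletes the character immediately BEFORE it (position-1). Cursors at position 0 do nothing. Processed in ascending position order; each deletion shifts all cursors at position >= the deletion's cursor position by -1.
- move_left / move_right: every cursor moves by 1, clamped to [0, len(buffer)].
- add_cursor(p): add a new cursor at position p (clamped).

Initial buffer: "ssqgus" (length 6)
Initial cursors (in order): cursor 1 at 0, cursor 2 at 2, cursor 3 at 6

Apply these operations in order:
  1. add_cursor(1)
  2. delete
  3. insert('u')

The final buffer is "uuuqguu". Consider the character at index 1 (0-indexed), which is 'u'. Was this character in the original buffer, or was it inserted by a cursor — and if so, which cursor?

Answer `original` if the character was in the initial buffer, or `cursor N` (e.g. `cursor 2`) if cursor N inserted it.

After op 1 (add_cursor(1)): buffer="ssqgus" (len 6), cursors c1@0 c4@1 c2@2 c3@6, authorship ......
After op 2 (delete): buffer="qgu" (len 3), cursors c1@0 c2@0 c4@0 c3@3, authorship ...
After op 3 (insert('u')): buffer="uuuqguu" (len 7), cursors c1@3 c2@3 c4@3 c3@7, authorship 124...3
Authorship (.=original, N=cursor N): 1 2 4 . . . 3
Index 1: author = 2

Answer: cursor 2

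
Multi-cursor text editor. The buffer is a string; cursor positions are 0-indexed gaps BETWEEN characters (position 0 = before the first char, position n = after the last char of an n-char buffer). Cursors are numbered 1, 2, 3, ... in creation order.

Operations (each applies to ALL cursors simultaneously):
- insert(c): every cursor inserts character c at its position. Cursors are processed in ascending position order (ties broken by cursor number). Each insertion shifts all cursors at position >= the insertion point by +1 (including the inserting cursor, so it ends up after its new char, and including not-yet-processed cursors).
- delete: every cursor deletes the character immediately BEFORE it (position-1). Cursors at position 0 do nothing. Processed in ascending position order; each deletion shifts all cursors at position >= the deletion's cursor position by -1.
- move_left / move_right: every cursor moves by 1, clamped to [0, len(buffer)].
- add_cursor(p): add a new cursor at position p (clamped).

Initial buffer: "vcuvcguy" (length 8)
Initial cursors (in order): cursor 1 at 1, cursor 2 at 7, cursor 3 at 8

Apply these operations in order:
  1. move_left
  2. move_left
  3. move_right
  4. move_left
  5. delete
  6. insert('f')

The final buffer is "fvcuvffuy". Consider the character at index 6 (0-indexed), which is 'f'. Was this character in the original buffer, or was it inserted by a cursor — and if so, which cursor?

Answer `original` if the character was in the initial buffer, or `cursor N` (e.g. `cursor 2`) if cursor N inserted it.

Answer: cursor 3

Derivation:
After op 1 (move_left): buffer="vcuvcguy" (len 8), cursors c1@0 c2@6 c3@7, authorship ........
After op 2 (move_left): buffer="vcuvcguy" (len 8), cursors c1@0 c2@5 c3@6, authorship ........
After op 3 (move_right): buffer="vcuvcguy" (len 8), cursors c1@1 c2@6 c3@7, authorship ........
After op 4 (move_left): buffer="vcuvcguy" (len 8), cursors c1@0 c2@5 c3@6, authorship ........
After op 5 (delete): buffer="vcuvuy" (len 6), cursors c1@0 c2@4 c3@4, authorship ......
After op 6 (insert('f')): buffer="fvcuvffuy" (len 9), cursors c1@1 c2@7 c3@7, authorship 1....23..
Authorship (.=original, N=cursor N): 1 . . . . 2 3 . .
Index 6: author = 3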